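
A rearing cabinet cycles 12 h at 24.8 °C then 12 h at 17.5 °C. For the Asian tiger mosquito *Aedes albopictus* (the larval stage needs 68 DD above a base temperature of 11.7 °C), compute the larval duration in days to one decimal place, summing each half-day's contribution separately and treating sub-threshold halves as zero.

7.2 days

Day half: max(0, 24.8 − 11.7) × 0.5 = 13.1 × 0.5 = 6.55 DD.
Night half: max(0, 17.5 − 11.7) × 0.5 = 5.8 × 0.5 = 2.90 DD.
Per 24 h: 9.45 DD/day.
Duration = 68 / 9.45 = 7.196 ≈ 7.2 days.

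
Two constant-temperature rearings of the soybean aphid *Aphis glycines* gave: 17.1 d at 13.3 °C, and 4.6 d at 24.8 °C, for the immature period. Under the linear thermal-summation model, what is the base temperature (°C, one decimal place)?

Linear rate model ⇒ the product D·(T − T_b) is constant across temperatures.
17.1·(13.3 − T_b) = 4.6·(24.8 − T_b)
T_b = (17.1·13.3 − 4.6·24.8) / (17.1 − 4.6) = 113.35 / 12.5 = 9.068 °C ≈ 9.1 °C.

9.1 °C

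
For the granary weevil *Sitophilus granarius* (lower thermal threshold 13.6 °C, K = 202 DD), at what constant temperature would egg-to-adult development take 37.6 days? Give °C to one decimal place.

19.0 °C

Required daily accumulation = 202 / 37.6 = 5.372 DD/day.
T = T_base + 5.372 = 13.6 + 5.372 = 18.972 ≈ 19.0 °C.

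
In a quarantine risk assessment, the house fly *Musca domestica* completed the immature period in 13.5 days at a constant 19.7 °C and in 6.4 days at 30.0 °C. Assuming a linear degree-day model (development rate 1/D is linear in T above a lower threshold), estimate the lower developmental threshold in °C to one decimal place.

Under the model K = D·(T − T_b), so D₁·(T₁ − T_b) = D₂·(T₂ − T_b).
13.5·(19.7 − T_b) = 6.4·(30.0 − T_b)
T_b = (13.5·19.7 − 6.4·30.0) / (13.5 − 6.4) = 73.95 / 7.1 = 10.415 °C ≈ 10.4 °C.

10.4 °C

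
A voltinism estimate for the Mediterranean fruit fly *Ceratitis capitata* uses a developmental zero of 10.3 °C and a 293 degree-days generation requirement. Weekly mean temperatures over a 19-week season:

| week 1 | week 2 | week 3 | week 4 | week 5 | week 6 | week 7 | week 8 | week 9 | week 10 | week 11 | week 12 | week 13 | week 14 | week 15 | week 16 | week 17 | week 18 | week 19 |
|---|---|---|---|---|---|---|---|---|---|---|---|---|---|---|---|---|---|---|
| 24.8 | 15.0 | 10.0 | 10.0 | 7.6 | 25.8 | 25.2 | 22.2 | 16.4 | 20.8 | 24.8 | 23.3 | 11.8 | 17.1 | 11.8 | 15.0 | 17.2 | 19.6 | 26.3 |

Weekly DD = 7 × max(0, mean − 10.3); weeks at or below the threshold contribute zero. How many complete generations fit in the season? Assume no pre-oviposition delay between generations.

3 generations

Weekly DD (7 × max(0, T̄ − 10.3)): 101.5, 32.9, 0.0, 0.0, 0.0, 108.5, 104.3, 83.3, 42.7, 73.5, 101.5, 91.0, 10.5, 47.6, 10.5, 32.9, 48.3, 65.1, 112.0.
Season total = 1066.1 DD.
Complete generations = ⌊1066.1 / 293⌋ = 3.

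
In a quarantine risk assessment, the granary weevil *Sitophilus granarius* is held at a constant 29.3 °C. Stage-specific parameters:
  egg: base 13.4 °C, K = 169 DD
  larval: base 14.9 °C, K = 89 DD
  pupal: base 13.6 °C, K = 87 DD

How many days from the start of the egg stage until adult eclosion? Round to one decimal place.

egg: 169 / (29.3 − 13.4) = 169 / 15.9 = 10.629 d.
larval: 89 / (29.3 − 14.9) = 89 / 14.4 = 6.181 d.
pupal: 87 / (29.3 − 13.6) = 87 / 15.7 = 5.541 d.
Sum = 22.351 ≈ 22.4 days.

22.4 days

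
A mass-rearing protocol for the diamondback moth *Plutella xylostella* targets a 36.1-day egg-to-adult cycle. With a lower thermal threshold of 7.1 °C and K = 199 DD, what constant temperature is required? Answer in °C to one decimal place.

Required daily accumulation = 199 / 36.1 = 5.512 DD/day.
T = T_base + 5.512 = 7.1 + 5.512 = 12.612 ≈ 12.6 °C.

12.6 °C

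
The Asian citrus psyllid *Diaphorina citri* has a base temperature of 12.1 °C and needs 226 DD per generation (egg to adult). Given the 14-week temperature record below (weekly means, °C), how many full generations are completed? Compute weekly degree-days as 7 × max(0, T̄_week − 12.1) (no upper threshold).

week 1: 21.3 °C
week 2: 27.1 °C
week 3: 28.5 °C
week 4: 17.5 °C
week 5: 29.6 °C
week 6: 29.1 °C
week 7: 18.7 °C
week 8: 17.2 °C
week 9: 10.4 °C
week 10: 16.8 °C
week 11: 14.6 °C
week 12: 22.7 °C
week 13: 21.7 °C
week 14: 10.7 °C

Weekly DD (7 × max(0, T̄ − 12.1)): 64.4, 105.0, 114.8, 37.8, 122.5, 119.0, 46.2, 35.7, 0.0, 32.9, 17.5, 74.2, 67.2, 0.0.
Season total = 837.2 DD.
Complete generations = ⌊837.2 / 226⌋ = 3.

3 generations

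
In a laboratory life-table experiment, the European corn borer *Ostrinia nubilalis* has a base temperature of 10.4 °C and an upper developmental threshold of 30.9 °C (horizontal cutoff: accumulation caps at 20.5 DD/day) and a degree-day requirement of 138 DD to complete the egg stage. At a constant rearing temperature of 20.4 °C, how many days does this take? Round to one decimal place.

13.8 days

Daily accumulation = 20.4 − 10.4 = 10.0 DD/day.
Duration = 138 / 10.0 = 13.800 ≈ 13.8 days.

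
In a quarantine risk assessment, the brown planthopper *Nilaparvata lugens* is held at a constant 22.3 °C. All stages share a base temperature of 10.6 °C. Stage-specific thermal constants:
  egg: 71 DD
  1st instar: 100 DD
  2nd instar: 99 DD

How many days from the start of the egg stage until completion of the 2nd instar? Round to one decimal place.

Daily accumulation at 22.3 °C = 22.3 − 10.6 = 11.7 DD/day.
Total K = 71 + 100 + 99 = 270 DD.
Total duration = 270 / 11.7 = 23.077 ≈ 23.1 days.

23.1 days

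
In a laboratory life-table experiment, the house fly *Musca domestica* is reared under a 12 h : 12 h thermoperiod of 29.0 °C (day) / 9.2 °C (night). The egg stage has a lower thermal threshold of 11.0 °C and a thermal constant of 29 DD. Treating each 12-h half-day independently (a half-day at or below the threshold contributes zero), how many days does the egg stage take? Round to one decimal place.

Day half: max(0, 29.0 − 11.0) × 0.5 = 18.0 × 0.5 = 9.00 DD.
Night half: max(0, 9.2 − 11.0) × 0.5 = 0.0 × 0.5 = 0.00 DD.
Per 24 h: 9.00 DD/day.
Duration = 29 / 9.00 = 3.222 ≈ 3.2 days.

3.2 days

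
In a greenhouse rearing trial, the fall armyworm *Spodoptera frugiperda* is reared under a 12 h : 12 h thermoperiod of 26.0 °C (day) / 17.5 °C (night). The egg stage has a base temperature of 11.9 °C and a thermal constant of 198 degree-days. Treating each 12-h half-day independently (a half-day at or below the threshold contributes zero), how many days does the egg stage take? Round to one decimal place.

20.1 days

Day half: max(0, 26.0 − 11.9) × 0.5 = 14.1 × 0.5 = 7.05 DD.
Night half: max(0, 17.5 − 11.9) × 0.5 = 5.6 × 0.5 = 2.80 DD.
Per 24 h: 9.85 DD/day.
Duration = 198 / 9.85 = 20.102 ≈ 20.1 days.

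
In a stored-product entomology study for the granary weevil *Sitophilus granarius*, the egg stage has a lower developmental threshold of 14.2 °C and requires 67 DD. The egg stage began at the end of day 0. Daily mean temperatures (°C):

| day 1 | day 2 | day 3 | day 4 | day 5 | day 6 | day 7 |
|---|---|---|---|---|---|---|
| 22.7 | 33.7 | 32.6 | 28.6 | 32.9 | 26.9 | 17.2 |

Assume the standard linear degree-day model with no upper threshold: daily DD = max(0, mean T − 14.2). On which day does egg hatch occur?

Daily DD above 14.2 °C: 8.5, 19.5, 18.4, 14.4, 18.7, 12.7, 3.0.
Cumulative: 8.5, 28.0, 46.4, 60.8, 79.5, 92.2, 95.2.
The total first reaches 67 DD on day 5.

day 5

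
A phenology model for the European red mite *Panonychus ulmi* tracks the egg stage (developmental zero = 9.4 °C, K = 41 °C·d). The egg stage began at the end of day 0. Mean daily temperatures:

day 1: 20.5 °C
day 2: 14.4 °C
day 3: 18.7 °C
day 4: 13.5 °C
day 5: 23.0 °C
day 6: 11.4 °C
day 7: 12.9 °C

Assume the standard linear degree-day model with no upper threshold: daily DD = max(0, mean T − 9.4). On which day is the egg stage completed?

Daily DD above 9.4 °C: 11.1, 5.0, 9.3, 4.1, 13.6, 2.0, 3.5.
Cumulative: 11.1, 16.1, 25.4, 29.5, 43.1, 45.1, 48.6.
The total first reaches 41 DD on day 5.

day 5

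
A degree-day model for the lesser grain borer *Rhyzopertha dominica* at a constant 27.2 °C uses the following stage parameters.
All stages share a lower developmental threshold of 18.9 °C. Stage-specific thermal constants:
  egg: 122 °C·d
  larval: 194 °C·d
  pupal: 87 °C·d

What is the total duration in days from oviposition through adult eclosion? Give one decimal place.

Daily accumulation at 27.2 °C = 27.2 − 18.9 = 8.3 DD/day.
Total K = 122 + 194 + 87 = 403 DD.
Total duration = 403 / 8.3 = 48.554 ≈ 48.6 days.

48.6 days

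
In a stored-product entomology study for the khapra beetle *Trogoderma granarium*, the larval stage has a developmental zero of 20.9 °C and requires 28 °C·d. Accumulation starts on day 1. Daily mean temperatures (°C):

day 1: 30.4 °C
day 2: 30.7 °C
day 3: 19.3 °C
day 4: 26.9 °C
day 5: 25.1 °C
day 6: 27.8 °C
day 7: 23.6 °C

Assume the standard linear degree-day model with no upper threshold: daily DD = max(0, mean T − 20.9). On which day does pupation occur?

day 5

Daily DD above 20.9 °C: 9.5, 9.8, 0.0, 6.0, 4.2, 6.9, 2.7.
Cumulative: 9.5, 19.3, 19.3, 25.3, 29.5, 36.4, 39.1.
The total first reaches 28 DD on day 5.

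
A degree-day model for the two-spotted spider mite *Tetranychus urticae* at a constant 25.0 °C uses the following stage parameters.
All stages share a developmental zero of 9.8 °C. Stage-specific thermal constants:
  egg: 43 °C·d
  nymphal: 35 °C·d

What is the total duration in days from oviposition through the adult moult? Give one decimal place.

5.1 days

Daily accumulation at 25.0 °C = 25.0 − 9.8 = 15.2 DD/day.
Total K = 43 + 35 = 78 DD.
Total duration = 78 / 15.2 = 5.132 ≈ 5.1 days.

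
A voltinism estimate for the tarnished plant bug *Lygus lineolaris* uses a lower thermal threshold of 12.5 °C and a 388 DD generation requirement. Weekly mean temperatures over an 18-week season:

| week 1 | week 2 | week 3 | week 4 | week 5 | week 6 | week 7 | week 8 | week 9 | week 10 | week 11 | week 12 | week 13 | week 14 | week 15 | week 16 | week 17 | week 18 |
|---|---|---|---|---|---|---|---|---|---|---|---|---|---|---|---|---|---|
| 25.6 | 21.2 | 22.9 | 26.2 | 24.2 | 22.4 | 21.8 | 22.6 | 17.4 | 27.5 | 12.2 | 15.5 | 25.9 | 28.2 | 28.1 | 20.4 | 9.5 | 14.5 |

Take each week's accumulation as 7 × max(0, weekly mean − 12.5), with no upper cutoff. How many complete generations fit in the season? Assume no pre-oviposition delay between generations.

Weekly DD (7 × max(0, T̄ − 12.5)): 91.7, 60.9, 72.8, 95.9, 81.9, 69.3, 65.1, 70.7, 34.3, 105.0, 0.0, 21.0, 93.8, 109.9, 109.2, 55.3, 0.0, 14.0.
Season total = 1150.8 DD.
Complete generations = ⌊1150.8 / 388⌋ = 2.

2 generations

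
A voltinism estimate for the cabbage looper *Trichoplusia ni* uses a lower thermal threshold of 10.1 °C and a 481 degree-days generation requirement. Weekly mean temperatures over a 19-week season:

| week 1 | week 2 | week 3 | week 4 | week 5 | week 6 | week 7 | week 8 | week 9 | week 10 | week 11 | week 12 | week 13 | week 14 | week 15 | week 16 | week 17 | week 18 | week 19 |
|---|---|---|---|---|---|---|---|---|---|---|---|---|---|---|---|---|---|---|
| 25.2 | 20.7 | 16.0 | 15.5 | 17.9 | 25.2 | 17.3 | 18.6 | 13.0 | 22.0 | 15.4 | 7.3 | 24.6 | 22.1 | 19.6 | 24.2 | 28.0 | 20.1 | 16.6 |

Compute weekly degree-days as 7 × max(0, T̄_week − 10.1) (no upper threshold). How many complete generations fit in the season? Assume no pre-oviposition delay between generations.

2 generations

Weekly DD (7 × max(0, T̄ − 10.1)): 105.7, 74.2, 41.3, 37.8, 54.6, 105.7, 50.4, 59.5, 20.3, 83.3, 37.1, 0.0, 101.5, 84.0, 66.5, 98.7, 125.3, 70.0, 45.5.
Season total = 1261.4 DD.
Complete generations = ⌊1261.4 / 481⌋ = 2.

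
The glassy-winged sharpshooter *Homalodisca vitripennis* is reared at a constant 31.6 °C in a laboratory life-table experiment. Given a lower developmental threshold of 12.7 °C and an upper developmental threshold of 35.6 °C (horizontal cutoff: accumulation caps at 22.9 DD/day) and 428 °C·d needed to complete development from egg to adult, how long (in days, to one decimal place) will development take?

22.6 days

Daily accumulation = 31.6 − 12.7 = 18.9 DD/day.
Duration = 428 / 18.9 = 22.646 ≈ 22.6 days.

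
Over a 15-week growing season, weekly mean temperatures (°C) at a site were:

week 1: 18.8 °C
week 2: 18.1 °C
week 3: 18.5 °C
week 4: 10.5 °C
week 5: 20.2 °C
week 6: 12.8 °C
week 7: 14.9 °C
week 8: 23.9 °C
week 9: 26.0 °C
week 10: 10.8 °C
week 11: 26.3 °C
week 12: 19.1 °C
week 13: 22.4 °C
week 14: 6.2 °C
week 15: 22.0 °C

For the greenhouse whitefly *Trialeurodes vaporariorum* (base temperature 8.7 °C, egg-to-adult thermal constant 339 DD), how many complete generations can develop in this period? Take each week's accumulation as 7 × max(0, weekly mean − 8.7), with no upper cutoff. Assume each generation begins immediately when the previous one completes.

Weekly DD (7 × max(0, T̄ − 8.7)): 70.7, 65.8, 68.6, 12.6, 80.5, 28.7, 43.4, 106.4, 121.1, 14.7, 123.2, 72.8, 95.9, 0.0, 93.1.
Season total = 997.5 DD.
Complete generations = ⌊997.5 / 339⌋ = 2.

2 generations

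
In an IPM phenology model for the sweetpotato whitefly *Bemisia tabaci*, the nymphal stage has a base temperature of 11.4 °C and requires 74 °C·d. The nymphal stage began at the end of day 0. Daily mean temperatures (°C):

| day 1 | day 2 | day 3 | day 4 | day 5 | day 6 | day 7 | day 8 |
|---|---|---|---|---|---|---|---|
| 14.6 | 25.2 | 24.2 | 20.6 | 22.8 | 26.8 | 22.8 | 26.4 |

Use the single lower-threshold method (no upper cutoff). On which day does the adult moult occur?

day 7

Daily DD above 11.4 °C: 3.2, 13.8, 12.8, 9.2, 11.4, 15.4, 11.4, 15.0.
Cumulative: 3.2, 17.0, 29.8, 39.0, 50.4, 65.8, 77.2, 92.2.
The total first reaches 74 DD on day 7.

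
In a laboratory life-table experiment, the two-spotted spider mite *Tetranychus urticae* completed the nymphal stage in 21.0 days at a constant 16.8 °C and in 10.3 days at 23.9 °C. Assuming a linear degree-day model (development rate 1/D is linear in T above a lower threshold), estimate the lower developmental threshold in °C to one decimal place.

Equal thermal constants: D₁(T₁ − T_b) = D₂(T₂ − T_b).
21.0·(16.8 − T_b) = 10.3·(23.9 − T_b)
T_b = (21.0·16.8 − 10.3·23.9) / (21.0 − 10.3) = 106.63 / 10.7 = 9.965 °C ≈ 10.0 °C.

10.0 °C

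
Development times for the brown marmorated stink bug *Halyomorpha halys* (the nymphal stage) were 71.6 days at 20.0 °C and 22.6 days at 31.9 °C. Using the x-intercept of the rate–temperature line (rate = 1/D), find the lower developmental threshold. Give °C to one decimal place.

Equal thermal constants: D₁(T₁ − T_b) = D₂(T₂ − T_b).
71.6·(20.0 − T_b) = 22.6·(31.9 − T_b)
T_b = (71.6·20.0 − 22.6·31.9) / (71.6 − 22.6) = 711.06 / 49.0 = 14.511 °C ≈ 14.5 °C.

14.5 °C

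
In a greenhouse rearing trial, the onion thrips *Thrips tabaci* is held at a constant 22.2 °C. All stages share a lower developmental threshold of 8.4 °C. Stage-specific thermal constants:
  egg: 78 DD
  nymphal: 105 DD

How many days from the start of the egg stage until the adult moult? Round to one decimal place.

Daily accumulation at 22.2 °C = 22.2 − 8.4 = 13.8 DD/day.
Total K = 78 + 105 = 183 DD.
Total duration = 183 / 13.8 = 13.261 ≈ 13.3 days.

13.3 days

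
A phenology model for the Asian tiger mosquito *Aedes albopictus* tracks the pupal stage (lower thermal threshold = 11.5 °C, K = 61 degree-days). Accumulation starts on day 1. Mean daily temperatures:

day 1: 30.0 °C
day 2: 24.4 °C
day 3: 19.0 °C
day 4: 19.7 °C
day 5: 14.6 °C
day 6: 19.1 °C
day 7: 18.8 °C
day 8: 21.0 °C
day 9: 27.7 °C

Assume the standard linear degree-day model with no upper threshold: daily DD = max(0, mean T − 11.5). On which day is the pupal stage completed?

day 7

Daily DD above 11.5 °C: 18.5, 12.9, 7.5, 8.2, 3.1, 7.6, 7.3, 9.5, 16.2.
Cumulative: 18.5, 31.4, 38.9, 47.1, 50.2, 57.8, 65.1, 74.6, 90.8.
The total first reaches 61 DD on day 7.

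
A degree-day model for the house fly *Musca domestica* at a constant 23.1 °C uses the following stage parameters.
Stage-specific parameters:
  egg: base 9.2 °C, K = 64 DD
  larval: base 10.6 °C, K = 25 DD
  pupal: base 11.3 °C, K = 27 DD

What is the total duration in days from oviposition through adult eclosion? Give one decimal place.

egg: 64 / (23.1 − 9.2) = 64 / 13.9 = 4.604 d.
larval: 25 / (23.1 − 10.6) = 25 / 12.5 = 2.000 d.
pupal: 27 / (23.1 − 11.3) = 27 / 11.8 = 2.288 d.
Sum = 8.892 ≈ 8.9 days.

8.9 days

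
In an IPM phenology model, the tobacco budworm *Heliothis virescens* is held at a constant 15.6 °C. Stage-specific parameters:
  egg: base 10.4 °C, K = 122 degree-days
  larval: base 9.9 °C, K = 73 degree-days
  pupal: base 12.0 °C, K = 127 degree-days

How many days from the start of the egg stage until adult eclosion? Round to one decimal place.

egg: 122 / (15.6 − 10.4) = 122 / 5.2 = 23.462 d.
larval: 73 / (15.6 − 9.9) = 73 / 5.7 = 12.807 d.
pupal: 127 / (15.6 − 12.0) = 127 / 3.6 = 35.278 d.
Sum = 71.546 ≈ 71.5 days.

71.5 days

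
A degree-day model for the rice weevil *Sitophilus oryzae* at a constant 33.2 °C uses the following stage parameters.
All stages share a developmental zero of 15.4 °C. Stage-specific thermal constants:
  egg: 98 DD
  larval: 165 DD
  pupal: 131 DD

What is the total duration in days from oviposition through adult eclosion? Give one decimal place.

Daily accumulation at 33.2 °C = 33.2 − 15.4 = 17.8 DD/day.
Total K = 98 + 165 + 131 = 394 DD.
Total duration = 394 / 17.8 = 22.135 ≈ 22.1 days.

22.1 days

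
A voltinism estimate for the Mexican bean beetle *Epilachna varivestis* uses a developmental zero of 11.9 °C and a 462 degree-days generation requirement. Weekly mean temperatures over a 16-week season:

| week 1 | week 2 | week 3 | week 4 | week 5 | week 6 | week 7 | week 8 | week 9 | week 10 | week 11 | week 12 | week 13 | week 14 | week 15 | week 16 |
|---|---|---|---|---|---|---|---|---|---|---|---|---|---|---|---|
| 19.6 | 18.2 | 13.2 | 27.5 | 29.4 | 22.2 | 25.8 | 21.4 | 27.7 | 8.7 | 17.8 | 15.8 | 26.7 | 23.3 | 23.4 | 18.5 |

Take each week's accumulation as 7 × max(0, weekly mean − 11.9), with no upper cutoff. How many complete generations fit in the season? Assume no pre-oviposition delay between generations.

2 generations

Weekly DD (7 × max(0, T̄ − 11.9)): 53.9, 44.1, 9.1, 109.2, 122.5, 72.1, 97.3, 66.5, 110.6, 0.0, 41.3, 27.3, 103.6, 79.8, 80.5, 46.2.
Season total = 1064.0 DD.
Complete generations = ⌊1064.0 / 462⌋ = 2.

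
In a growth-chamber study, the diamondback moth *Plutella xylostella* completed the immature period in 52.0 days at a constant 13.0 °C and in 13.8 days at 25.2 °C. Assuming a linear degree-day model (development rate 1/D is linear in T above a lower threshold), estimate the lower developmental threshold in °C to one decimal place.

8.6 °C

Linear rate model ⇒ the product D·(T − T_b) is constant across temperatures.
52.0·(13.0 − T_b) = 13.8·(25.2 − T_b)
T_b = (52.0·13.0 − 13.8·25.2) / (52.0 − 13.8) = 328.24 / 38.2 = 8.593 °C ≈ 8.6 °C.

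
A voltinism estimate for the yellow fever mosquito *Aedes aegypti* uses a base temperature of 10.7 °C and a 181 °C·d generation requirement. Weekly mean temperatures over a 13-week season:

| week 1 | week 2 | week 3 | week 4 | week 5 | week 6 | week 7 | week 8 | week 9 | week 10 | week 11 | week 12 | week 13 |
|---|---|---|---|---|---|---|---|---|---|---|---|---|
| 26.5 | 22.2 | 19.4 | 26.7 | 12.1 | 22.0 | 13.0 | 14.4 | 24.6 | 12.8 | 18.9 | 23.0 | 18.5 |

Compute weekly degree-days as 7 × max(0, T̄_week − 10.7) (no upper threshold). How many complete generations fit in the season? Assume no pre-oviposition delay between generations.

4 generations

Weekly DD (7 × max(0, T̄ − 10.7)): 110.6, 80.5, 60.9, 112.0, 9.8, 79.1, 16.1, 25.9, 97.3, 14.7, 57.4, 86.1, 54.6.
Season total = 805.0 DD.
Complete generations = ⌊805.0 / 181⌋ = 4.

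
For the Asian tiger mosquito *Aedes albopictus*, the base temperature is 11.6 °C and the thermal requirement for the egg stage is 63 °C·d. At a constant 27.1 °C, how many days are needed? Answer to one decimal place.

Daily accumulation = 27.1 − 11.6 = 15.5 DD/day.
Duration = 63 / 15.5 = 4.065 ≈ 4.1 days.

4.1 days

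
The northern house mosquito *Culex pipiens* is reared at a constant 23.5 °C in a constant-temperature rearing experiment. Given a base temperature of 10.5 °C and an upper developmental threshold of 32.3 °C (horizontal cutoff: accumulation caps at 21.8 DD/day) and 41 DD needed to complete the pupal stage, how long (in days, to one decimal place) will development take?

3.2 days

Daily accumulation = 23.5 − 10.5 = 13.0 DD/day.
Duration = 41 / 13.0 = 3.154 ≈ 3.2 days.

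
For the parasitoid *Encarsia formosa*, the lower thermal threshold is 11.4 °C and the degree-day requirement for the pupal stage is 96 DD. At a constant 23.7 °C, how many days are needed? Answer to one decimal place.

7.8 days

Daily accumulation = 23.7 − 11.4 = 12.3 DD/day.
Duration = 96 / 12.3 = 7.805 ≈ 7.8 days.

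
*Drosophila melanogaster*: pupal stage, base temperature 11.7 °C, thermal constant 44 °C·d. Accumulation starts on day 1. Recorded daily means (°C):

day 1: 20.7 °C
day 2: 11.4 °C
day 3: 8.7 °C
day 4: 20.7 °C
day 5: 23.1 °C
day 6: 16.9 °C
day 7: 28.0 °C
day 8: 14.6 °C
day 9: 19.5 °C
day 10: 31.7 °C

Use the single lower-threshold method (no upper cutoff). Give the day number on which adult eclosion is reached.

day 7

Daily DD above 11.7 °C: 9.0, 0.0, 0.0, 9.0, 11.4, 5.2, 16.3, 2.9, 7.8, 20.0.
Cumulative: 9.0, 9.0, 9.0, 18.0, 29.4, 34.6, 50.9, 53.8, 61.6, 81.6.
The total first reaches 44 DD on day 7.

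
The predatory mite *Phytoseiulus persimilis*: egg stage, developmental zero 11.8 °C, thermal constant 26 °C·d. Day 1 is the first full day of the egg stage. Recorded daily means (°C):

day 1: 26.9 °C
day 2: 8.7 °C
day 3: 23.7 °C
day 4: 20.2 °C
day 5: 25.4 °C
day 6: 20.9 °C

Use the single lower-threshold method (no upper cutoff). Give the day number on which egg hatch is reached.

day 3

Daily DD above 11.8 °C: 15.1, 0.0, 11.9, 8.4, 13.6, 9.1.
Cumulative: 15.1, 15.1, 27.0, 35.4, 49.0, 58.1.
The total first reaches 26 DD on day 3.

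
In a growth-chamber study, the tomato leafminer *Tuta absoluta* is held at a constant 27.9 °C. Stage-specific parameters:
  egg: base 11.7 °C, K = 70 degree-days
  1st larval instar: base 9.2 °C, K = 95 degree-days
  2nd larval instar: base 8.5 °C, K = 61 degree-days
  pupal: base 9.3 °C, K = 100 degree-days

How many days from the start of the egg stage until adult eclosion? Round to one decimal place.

egg: 70 / (27.9 − 11.7) = 70 / 16.2 = 4.321 d.
1st larval instar: 95 / (27.9 − 9.2) = 95 / 18.7 = 5.080 d.
2nd larval instar: 61 / (27.9 − 8.5) = 61 / 19.4 = 3.144 d.
pupal: 100 / (27.9 − 9.3) = 100 / 18.6 = 5.376 d.
Sum = 17.922 ≈ 17.9 days.

17.9 days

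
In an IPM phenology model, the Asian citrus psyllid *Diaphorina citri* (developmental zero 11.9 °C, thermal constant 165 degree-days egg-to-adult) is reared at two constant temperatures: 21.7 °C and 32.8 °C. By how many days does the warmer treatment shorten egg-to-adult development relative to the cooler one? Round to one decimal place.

At 21.7 °C: 165 / (21.7 − 11.9) = 165 / 9.8 = 16.837 d.
At 32.8 °C: 165 / (32.8 − 11.9) = 165 / 20.9 = 7.895 d.
Difference = |16.837 − 7.895| = 8.942 ≈ 8.9 days.

8.9 days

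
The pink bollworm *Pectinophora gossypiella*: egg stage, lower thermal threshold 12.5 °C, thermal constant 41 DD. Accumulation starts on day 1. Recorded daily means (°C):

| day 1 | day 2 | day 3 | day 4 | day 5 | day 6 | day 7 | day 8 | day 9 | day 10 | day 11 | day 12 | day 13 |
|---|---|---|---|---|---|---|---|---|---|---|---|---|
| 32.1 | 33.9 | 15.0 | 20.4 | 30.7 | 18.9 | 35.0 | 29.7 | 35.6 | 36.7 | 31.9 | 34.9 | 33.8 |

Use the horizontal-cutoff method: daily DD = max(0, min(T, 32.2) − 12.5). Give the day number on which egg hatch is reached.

day 3

Daily DD above 12.5 °C (capped at 19.7): 19.6, 19.7, 2.5, 7.9, 18.2, 6.4, 19.7, 17.2, 19.7, 19.7, 19.4, 19.7, 19.7.
Cumulative: 19.6, 39.3, 41.8, 49.7, 67.9, 74.3, 94.0, 111.2, 130.9, 150.6, 170.0, 189.7, 209.4.
The total first reaches 41 DD on day 3.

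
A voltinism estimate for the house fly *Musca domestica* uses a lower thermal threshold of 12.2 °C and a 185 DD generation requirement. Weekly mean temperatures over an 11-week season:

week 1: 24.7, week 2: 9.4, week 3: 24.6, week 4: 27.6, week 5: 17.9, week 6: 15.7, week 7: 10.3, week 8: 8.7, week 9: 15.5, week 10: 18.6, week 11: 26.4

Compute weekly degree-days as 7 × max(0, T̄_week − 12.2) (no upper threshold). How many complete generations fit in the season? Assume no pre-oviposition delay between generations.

2 generations

Weekly DD (7 × max(0, T̄ − 12.2)): 87.5, 0.0, 86.8, 107.8, 39.9, 24.5, 0.0, 0.0, 23.1, 44.8, 99.4.
Season total = 513.8 DD.
Complete generations = ⌊513.8 / 185⌋ = 2.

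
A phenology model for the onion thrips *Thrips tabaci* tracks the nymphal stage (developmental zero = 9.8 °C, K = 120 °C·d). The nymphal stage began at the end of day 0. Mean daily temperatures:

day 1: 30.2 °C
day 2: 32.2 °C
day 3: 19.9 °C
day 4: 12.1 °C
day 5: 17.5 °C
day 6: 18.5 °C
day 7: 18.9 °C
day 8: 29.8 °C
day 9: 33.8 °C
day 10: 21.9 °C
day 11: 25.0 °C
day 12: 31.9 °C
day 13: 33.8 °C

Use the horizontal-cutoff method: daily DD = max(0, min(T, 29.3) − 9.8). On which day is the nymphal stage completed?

Daily DD above 9.8 °C (capped at 19.5): 19.5, 19.5, 10.1, 2.3, 7.7, 8.7, 9.1, 19.5, 19.5, 12.1, 15.2, 19.5, 19.5.
Cumulative: 19.5, 39.0, 49.1, 51.4, 59.1, 67.8, 76.9, 96.4, 115.9, 128.0, 143.2, 162.7, 182.2.
The total first reaches 120 DD on day 10.

day 10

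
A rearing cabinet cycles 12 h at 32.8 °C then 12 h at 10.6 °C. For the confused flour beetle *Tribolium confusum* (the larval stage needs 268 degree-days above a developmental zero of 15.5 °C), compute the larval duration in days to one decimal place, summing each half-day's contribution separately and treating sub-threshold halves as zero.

Day half: max(0, 32.8 − 15.5) × 0.5 = 17.3 × 0.5 = 8.65 DD.
Night half: max(0, 10.6 − 15.5) × 0.5 = 0.0 × 0.5 = 0.00 DD.
Per 24 h: 8.65 DD/day.
Duration = 268 / 8.65 = 30.983 ≈ 31.0 days.

31.0 days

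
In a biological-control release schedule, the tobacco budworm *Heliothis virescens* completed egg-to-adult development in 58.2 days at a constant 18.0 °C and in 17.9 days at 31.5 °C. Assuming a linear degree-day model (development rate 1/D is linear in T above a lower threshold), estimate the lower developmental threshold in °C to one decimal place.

12.0 °C

Equal thermal constants: D₁(T₁ − T_b) = D₂(T₂ − T_b).
58.2·(18.0 − T_b) = 17.9·(31.5 − T_b)
T_b = (58.2·18.0 − 17.9·31.5) / (58.2 − 17.9) = 483.75 / 40.3 = 12.004 °C ≈ 12.0 °C.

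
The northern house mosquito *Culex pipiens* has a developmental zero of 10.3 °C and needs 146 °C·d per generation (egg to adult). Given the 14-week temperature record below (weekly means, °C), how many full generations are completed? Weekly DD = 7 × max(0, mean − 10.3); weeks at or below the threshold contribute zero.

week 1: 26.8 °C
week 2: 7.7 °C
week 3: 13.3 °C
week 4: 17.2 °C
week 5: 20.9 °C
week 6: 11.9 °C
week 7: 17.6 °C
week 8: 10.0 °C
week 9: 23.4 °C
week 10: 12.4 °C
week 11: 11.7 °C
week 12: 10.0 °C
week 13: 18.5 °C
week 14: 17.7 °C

Weekly DD (7 × max(0, T̄ − 10.3)): 115.5, 0.0, 21.0, 48.3, 74.2, 11.2, 51.1, 0.0, 91.7, 14.7, 9.8, 0.0, 57.4, 51.8.
Season total = 546.7 DD.
Complete generations = ⌊546.7 / 146⌋ = 3.

3 generations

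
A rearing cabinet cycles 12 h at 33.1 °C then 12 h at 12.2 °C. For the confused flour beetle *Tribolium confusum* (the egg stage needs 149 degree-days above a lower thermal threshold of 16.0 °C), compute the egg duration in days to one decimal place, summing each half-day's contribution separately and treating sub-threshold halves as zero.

Day half: max(0, 33.1 − 16.0) × 0.5 = 17.1 × 0.5 = 8.55 DD.
Night half: max(0, 12.2 − 16.0) × 0.5 = 0.0 × 0.5 = 0.00 DD.
Per 24 h: 8.55 DD/day.
Duration = 149 / 8.55 = 17.427 ≈ 17.4 days.

17.4 days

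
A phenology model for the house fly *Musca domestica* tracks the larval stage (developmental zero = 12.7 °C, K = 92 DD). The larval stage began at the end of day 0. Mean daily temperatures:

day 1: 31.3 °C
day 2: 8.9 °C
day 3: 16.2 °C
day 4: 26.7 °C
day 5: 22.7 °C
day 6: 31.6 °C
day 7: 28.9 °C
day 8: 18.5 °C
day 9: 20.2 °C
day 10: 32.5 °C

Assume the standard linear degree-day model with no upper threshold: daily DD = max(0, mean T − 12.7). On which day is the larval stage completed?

day 9

Daily DD above 12.7 °C: 18.6, 0.0, 3.5, 14.0, 10.0, 18.9, 16.2, 5.8, 7.5, 19.8.
Cumulative: 18.6, 18.6, 22.1, 36.1, 46.1, 65.0, 81.2, 87.0, 94.5, 114.3.
The total first reaches 92 DD on day 9.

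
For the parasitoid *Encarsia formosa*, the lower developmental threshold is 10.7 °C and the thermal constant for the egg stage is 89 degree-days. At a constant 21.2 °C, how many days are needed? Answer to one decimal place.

Daily accumulation = 21.2 − 10.7 = 10.5 DD/day.
Duration = 89 / 10.5 = 8.476 ≈ 8.5 days.

8.5 days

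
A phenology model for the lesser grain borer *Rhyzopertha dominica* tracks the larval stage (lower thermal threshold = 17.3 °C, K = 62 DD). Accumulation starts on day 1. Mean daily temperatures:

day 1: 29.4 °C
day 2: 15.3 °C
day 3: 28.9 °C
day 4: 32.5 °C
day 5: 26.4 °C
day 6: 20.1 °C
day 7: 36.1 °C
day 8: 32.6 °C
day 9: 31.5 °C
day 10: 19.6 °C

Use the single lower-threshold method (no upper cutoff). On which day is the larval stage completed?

Daily DD above 17.3 °C: 12.1, 0.0, 11.6, 15.2, 9.1, 2.8, 18.8, 15.3, 14.2, 2.3.
Cumulative: 12.1, 12.1, 23.7, 38.9, 48.0, 50.8, 69.6, 84.9, 99.1, 101.4.
The total first reaches 62 DD on day 7.

day 7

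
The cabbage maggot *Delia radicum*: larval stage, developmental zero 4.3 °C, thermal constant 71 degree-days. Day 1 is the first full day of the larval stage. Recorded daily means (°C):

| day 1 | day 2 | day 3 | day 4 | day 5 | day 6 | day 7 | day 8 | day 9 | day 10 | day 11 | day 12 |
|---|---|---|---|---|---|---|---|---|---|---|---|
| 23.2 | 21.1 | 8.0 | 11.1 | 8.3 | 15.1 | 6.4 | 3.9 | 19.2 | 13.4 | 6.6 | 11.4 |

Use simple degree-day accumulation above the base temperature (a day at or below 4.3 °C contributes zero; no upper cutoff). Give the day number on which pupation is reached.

day 9

Daily DD above 4.3 °C: 18.9, 16.8, 3.7, 6.8, 4.0, 10.8, 2.1, 0.0, 14.9, 9.1, 2.3, 7.1.
Cumulative: 18.9, 35.7, 39.4, 46.2, 50.2, 61.0, 63.1, 63.1, 78.0, 87.1, 89.4, 96.5.
The total first reaches 71 DD on day 9.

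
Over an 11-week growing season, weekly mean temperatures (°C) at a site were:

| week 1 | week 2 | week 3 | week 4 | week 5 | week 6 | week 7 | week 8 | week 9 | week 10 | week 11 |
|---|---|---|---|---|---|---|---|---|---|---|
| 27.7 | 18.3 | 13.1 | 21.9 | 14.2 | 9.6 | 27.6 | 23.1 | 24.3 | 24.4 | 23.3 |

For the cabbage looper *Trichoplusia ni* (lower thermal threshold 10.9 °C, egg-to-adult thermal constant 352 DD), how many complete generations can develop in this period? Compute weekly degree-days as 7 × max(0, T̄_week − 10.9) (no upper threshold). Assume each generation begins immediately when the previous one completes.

Weekly DD (7 × max(0, T̄ − 10.9)): 117.6, 51.8, 15.4, 77.0, 23.1, 0.0, 116.9, 85.4, 93.8, 94.5, 86.8.
Season total = 762.3 DD.
Complete generations = ⌊762.3 / 352⌋ = 2.

2 generations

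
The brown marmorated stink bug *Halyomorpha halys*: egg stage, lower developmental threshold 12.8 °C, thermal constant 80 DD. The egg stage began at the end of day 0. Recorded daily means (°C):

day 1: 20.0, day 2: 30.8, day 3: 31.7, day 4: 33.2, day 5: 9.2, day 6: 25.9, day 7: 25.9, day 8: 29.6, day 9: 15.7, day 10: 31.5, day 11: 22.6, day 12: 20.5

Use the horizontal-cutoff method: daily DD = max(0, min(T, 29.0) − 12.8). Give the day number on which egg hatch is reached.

day 7

Daily DD above 12.8 °C (capped at 16.2): 7.2, 16.2, 16.2, 16.2, 0.0, 13.1, 13.1, 16.2, 2.9, 16.2, 9.8, 7.7.
Cumulative: 7.2, 23.4, 39.6, 55.8, 55.8, 68.9, 82.0, 98.2, 101.1, 117.3, 127.1, 134.8.
The total first reaches 80 DD on day 7.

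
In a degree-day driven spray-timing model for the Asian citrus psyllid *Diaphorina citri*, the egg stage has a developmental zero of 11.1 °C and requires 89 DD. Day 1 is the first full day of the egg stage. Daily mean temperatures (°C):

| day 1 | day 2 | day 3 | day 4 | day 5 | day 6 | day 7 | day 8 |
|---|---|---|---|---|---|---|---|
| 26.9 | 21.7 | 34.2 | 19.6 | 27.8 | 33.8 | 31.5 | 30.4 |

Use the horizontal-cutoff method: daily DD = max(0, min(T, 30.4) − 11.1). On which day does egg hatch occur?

Daily DD above 11.1 °C (capped at 19.3): 15.8, 10.6, 19.3, 8.5, 16.7, 19.3, 19.3, 19.3.
Cumulative: 15.8, 26.4, 45.7, 54.2, 70.9, 90.2, 109.5, 128.8.
The total first reaches 89 DD on day 6.

day 6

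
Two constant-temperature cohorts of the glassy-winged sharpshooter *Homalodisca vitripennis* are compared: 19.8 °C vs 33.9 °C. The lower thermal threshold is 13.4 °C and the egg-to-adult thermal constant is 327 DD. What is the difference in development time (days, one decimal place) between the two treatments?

At 19.8 °C: 327 / (19.8 − 13.4) = 327 / 6.4 = 51.094 d.
At 33.9 °C: 327 / (33.9 − 13.4) = 327 / 20.5 = 15.951 d.
Difference = |51.094 − 15.951| = 35.143 ≈ 35.1 days.

35.1 days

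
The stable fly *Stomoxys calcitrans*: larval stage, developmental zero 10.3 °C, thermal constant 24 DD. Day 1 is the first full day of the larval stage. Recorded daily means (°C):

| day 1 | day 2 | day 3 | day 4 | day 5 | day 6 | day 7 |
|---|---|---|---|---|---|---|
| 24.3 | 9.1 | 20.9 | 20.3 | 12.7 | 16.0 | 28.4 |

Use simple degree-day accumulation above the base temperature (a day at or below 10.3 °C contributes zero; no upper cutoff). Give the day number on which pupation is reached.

Daily DD above 10.3 °C: 14.0, 0.0, 10.6, 10.0, 2.4, 5.7, 18.1.
Cumulative: 14.0, 14.0, 24.6, 34.6, 37.0, 42.7, 60.8.
The total first reaches 24 DD on day 3.

day 3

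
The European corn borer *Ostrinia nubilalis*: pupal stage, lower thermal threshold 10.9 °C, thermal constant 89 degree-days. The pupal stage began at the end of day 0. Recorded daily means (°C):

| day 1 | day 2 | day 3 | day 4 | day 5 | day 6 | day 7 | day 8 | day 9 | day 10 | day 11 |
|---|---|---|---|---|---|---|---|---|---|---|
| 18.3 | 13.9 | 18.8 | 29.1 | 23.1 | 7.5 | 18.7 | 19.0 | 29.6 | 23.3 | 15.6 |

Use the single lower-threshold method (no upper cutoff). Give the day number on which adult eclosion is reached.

day 10

Daily DD above 10.9 °C: 7.4, 3.0, 7.9, 18.2, 12.2, 0.0, 7.8, 8.1, 18.7, 12.4, 4.7.
Cumulative: 7.4, 10.4, 18.3, 36.5, 48.7, 48.7, 56.5, 64.6, 83.3, 95.7, 100.4.
The total first reaches 89 DD on day 10.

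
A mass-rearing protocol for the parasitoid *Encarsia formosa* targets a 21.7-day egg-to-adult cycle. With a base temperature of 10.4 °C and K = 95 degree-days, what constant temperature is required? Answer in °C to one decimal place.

Required daily accumulation = 95 / 21.7 = 4.378 DD/day.
T = T_base + 4.378 = 10.4 + 4.378 = 14.778 ≈ 14.8 °C.

14.8 °C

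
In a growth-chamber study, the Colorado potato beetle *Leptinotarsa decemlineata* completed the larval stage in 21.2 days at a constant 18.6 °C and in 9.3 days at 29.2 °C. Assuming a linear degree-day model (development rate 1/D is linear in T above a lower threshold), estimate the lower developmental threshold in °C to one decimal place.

10.3 °C

Equal thermal constants: D₁(T₁ − T_b) = D₂(T₂ − T_b).
21.2·(18.6 − T_b) = 9.3·(29.2 − T_b)
T_b = (21.2·18.6 − 9.3·29.2) / (21.2 − 9.3) = 122.76 / 11.9 = 10.316 °C ≈ 10.3 °C.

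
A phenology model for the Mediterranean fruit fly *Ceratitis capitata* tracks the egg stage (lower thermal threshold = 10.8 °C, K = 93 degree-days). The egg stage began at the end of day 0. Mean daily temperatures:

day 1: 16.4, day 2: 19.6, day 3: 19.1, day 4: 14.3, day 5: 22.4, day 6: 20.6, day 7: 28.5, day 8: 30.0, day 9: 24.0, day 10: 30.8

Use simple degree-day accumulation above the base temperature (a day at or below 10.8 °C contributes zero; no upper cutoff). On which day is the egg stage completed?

Daily DD above 10.8 °C: 5.6, 8.8, 8.3, 3.5, 11.6, 9.8, 17.7, 19.2, 13.2, 20.0.
Cumulative: 5.6, 14.4, 22.7, 26.2, 37.8, 47.6, 65.3, 84.5, 97.7, 117.7.
The total first reaches 93 DD on day 9.

day 9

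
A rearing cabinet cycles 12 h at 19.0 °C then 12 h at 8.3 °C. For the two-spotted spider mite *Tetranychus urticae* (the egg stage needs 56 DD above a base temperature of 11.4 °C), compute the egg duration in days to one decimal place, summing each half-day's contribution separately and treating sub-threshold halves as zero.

Day half: max(0, 19.0 − 11.4) × 0.5 = 7.6 × 0.5 = 3.80 DD.
Night half: max(0, 8.3 − 11.4) × 0.5 = 0.0 × 0.5 = 0.00 DD.
Per 24 h: 3.80 DD/day.
Duration = 56 / 3.80 = 14.737 ≈ 14.7 days.

14.7 days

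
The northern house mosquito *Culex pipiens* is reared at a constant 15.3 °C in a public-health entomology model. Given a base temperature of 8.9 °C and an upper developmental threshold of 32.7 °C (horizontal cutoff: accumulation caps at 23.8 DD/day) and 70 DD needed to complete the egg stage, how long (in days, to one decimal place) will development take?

10.9 days

Daily accumulation = 15.3 − 8.9 = 6.4 DD/day.
Duration = 70 / 6.4 = 10.938 ≈ 10.9 days.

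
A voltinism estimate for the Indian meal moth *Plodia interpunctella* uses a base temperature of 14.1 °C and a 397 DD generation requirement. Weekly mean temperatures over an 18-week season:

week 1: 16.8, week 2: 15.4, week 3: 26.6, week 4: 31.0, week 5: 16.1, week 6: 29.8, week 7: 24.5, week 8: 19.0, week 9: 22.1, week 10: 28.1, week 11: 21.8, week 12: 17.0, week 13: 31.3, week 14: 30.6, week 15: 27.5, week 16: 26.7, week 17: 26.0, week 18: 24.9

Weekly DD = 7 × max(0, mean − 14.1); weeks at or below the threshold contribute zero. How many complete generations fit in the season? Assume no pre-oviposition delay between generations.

Weekly DD (7 × max(0, T̄ − 14.1)): 18.9, 9.1, 87.5, 118.3, 14.0, 109.9, 72.8, 34.3, 56.0, 98.0, 53.9, 20.3, 120.4, 115.5, 93.8, 88.2, 83.3, 75.6.
Season total = 1269.8 DD.
Complete generations = ⌊1269.8 / 397⌋ = 3.

3 generations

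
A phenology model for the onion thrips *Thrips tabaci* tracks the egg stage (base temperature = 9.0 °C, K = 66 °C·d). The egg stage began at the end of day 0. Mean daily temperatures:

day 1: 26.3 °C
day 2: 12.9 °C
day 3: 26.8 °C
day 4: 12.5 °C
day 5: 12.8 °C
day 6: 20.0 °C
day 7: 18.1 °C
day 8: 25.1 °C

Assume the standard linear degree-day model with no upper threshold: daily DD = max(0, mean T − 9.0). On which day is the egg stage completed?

day 7

Daily DD above 9.0 °C: 17.3, 3.9, 17.8, 3.5, 3.8, 11.0, 9.1, 16.1.
Cumulative: 17.3, 21.2, 39.0, 42.5, 46.3, 57.3, 66.4, 82.5.
The total first reaches 66 DD on day 7.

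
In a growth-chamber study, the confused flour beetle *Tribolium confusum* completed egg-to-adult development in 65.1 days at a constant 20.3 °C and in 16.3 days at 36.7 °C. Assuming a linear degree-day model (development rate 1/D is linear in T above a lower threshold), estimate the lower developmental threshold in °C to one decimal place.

Linear rate model ⇒ the product D·(T − T_b) is constant across temperatures.
65.1·(20.3 − T_b) = 16.3·(36.7 − T_b)
T_b = (65.1·20.3 − 16.3·36.7) / (65.1 − 16.3) = 723.32 / 48.8 = 14.822 °C ≈ 14.8 °C.

14.8 °C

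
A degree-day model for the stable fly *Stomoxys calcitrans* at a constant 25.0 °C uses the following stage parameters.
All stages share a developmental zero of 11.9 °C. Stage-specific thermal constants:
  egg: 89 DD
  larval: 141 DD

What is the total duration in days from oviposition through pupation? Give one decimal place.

17.6 days

Daily accumulation at 25.0 °C = 25.0 − 11.9 = 13.1 DD/day.
Total K = 89 + 141 = 230 DD.
Total duration = 230 / 13.1 = 17.557 ≈ 17.6 days.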